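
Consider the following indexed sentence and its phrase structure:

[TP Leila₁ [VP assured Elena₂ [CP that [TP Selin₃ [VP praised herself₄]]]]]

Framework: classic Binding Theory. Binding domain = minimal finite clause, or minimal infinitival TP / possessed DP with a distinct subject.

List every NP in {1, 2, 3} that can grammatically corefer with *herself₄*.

{3}

*herself* is an anaphor, so Principle A applies: it must be bound in its binding domain.
Binding domain of *herself₄*: the embedded TP, whose subject is Selin₃.
*Leila₁* c-commands the anaphor but is outside its binding domain → cannot satisfy Principle A.
*Elena₂* c-commands the anaphor but is outside its binding domain → cannot satisfy Principle A.
*Selin₃* c-commands the anaphor within its binding domain → licit binder.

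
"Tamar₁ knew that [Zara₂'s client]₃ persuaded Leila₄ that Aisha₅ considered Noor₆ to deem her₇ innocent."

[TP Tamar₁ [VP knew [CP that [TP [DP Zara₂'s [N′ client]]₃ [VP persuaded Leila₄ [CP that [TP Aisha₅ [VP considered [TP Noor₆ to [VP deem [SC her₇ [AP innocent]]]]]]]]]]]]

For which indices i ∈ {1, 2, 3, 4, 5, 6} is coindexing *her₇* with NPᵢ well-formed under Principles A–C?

{1, 2, 3, 4, 5}

*her* is a pronoun, so Principle B applies: it must be free in its binding domain.
Binding domain of *her₇*: the embedded TP, whose subject is Noor₆.
*Tamar₁* c-commands the pronoun but from outside its binding domain, and is not c-commanded by it → coindexation permitted.
*Zara₂* and the pronoun do not c-command one another → neither Principle B nor Principle C is at stake; coindexation permitted.
*[Zara₂'s client]₃* c-commands the pronoun but from outside its binding domain, and is not c-commanded by it → coindexation permitted.
*Leila₄* c-commands the pronoun but from outside its binding domain, and is not c-commanded by it → coindexation permitted.
*Aisha₅* c-commands the pronoun but from outside its binding domain, and is not c-commanded by it → coindexation permitted.
*Noor₆* c-commands the pronoun within its binding domain → coindexation would violate Principle B.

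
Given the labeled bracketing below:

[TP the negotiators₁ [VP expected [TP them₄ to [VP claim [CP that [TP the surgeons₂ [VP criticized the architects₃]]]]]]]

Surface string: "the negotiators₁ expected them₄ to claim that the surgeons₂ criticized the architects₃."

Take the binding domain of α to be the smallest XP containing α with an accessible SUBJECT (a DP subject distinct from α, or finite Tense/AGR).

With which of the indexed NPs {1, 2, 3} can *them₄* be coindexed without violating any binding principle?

*them* is a pronoun, so Principle B applies: it must be free in its binding domain.
Binding domain of *them₄*: the matrix TP, whose subject is the negotiators₁.
*the negotiators₁* c-commands the pronoun within its binding domain → coindexation would violate Principle B.
*the surgeons₂*: the pronoun c-commands this R-expression → coindexation would violate Principle C on *the surgeons₂*.
*the architects₃*: the pronoun c-commands this R-expression → coindexation would violate Principle C on *the architects₃*.

none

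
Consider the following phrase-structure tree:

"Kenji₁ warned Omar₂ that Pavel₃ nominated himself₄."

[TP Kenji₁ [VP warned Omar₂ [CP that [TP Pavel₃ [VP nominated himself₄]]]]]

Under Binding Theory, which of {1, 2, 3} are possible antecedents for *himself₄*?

*himself* is an anaphor, so Principle A applies: it must be bound in its binding domain.
Binding domain of *himself₄*: the embedded TP, whose subject is Pavel₃.
*Kenji₁* c-commands the anaphor but is outside its binding domain → cannot satisfy Principle A.
*Omar₂* c-commands the anaphor but is outside its binding domain → cannot satisfy Principle A.
*Pavel₃* c-commands the anaphor within its binding domain → licit binder.

{3}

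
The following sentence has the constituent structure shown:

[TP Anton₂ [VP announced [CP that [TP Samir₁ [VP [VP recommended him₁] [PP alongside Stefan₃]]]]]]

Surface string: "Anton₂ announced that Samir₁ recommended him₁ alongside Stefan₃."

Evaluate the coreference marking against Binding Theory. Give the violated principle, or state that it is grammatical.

Principle B

The two coindexed NPs are *Samir₁* and *him₁*.
*him₁* is a pronoun. Its binding domain is the embedded TP, whose subject is Samir₁.
*Samir₁* c-commands it within that domain and carries the same index.
The pronoun is locally bound → Principle B violation.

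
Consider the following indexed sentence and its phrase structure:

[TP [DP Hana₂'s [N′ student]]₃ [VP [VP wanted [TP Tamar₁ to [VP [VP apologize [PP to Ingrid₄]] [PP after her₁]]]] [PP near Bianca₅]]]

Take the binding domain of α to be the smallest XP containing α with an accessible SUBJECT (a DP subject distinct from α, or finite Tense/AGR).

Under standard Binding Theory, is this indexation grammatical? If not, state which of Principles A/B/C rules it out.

The two coindexed NPs are *Tamar₁* and *her₁*.
*her₁* is a pronoun. Its binding domain is the embedded TP, whose subject is Tamar₁.
*Tamar₁* c-commands it within that domain and carries the same index.
The pronoun is locally bound → Principle B violation.

Principle B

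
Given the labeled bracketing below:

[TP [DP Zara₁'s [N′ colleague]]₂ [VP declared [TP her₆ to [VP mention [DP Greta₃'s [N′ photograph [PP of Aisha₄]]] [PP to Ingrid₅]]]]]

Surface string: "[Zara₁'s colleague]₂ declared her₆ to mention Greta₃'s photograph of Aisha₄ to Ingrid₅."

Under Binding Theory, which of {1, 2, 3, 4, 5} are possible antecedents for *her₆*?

{1}

*her* is a pronoun, so Principle B applies: it must be free in its binding domain.
Binding domain of *her₆*: the matrix TP, whose subject is [Zara₁'s colleague]₂.
*Zara₁* and the pronoun do not c-command one another → neither Principle B nor Principle C is at stake; coindexation permitted.
*[Zara₁'s colleague]₂* c-commands the pronoun within its binding domain → coindexation would violate Principle B.
*Greta₃*: the pronoun c-commands this R-expression → coindexation would violate Principle C on *Greta₃*.
*Aisha₄*: the pronoun c-commands this R-expression → coindexation would violate Principle C on *Aisha₄*.
*Ingrid₅*: the pronoun c-commands this R-expression → coindexation would violate Principle C on *Ingrid₅*.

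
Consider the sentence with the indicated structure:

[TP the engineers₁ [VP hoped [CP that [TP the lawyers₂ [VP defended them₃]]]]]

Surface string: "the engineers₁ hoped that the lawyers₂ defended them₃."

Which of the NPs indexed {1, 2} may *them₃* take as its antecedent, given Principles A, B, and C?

*them* is a pronoun, so Principle B applies: it must be free in its binding domain.
Binding domain of *them₃*: the embedded TP, whose subject is the lawyers₂.
*the engineers₁* c-commands the pronoun but from outside its binding domain, and is not c-commanded by it → coindexation permitted.
*the lawyers₂* c-commands the pronoun within its binding domain → coindexation would violate Principle B.

{1}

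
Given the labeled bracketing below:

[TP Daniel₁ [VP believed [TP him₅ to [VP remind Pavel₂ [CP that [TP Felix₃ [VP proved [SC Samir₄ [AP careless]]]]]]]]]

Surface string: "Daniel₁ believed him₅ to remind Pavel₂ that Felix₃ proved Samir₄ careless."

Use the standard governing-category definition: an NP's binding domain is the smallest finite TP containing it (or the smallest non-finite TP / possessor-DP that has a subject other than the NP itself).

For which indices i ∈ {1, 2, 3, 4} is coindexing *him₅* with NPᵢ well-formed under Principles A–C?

none

*him* is a pronoun, so Principle B applies: it must be free in its binding domain.
Binding domain of *him₅*: the matrix TP, whose subject is Daniel₁.
*Daniel₁* c-commands the pronoun within its binding domain → coindexation would violate Principle B.
*Pavel₂*: the pronoun c-commands this R-expression → coindexation would violate Principle C on *Pavel₂*.
*Felix₃*: the pronoun c-commands this R-expression → coindexation would violate Principle C on *Felix₃*.
*Samir₄*: the pronoun c-commands this R-expression → coindexation would violate Principle C on *Samir₄*.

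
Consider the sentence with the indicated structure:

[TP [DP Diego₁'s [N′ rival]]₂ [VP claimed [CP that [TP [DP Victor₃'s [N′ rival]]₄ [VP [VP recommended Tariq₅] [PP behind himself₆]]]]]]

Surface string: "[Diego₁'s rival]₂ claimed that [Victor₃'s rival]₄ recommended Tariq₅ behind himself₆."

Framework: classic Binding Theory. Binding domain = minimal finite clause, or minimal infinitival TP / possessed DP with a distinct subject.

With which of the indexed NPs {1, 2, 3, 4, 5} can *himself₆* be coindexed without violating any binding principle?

*himself* is an anaphor, so Principle A applies: it must be bound in its binding domain.
Binding domain of *himself₆*: the embedded TP, whose subject is [Victor₃'s rival]₄.
*Diego₁* does not c-command the anaphor → cannot bind it.
*[Diego₁'s rival]₂* c-commands the anaphor but is outside its binding domain → cannot satisfy Principle A.
*Victor₃* does not c-command the anaphor → cannot bind it.
*[Victor₃'s rival]₄* c-commands the anaphor within its binding domain → licit binder.
*Tariq₅* does not c-command the anaphor → cannot bind it.

{4}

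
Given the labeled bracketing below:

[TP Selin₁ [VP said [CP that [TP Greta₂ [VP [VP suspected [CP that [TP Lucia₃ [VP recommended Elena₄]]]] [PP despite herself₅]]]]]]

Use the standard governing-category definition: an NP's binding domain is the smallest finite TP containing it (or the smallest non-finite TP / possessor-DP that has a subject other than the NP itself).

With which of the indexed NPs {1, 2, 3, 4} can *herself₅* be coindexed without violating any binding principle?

{2}

*herself* is an anaphor, so Principle A applies: it must be bound in its binding domain.
Binding domain of *herself₅*: the embedded TP, whose subject is Greta₂.
*Selin₁* c-commands the anaphor but is outside its binding domain → cannot satisfy Principle A.
*Greta₂* c-commands the anaphor within its binding domain → licit binder.
*Lucia₃* does not c-command the anaphor → cannot bind it.
*Elena₄* does not c-command the anaphor → cannot bind it.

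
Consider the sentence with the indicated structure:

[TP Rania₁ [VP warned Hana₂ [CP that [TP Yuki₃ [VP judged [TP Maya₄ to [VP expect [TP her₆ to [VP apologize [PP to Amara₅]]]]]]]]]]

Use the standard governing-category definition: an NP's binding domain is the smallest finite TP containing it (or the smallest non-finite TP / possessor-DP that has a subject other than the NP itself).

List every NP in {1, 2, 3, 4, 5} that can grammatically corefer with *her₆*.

{1, 2, 3}

*her* is a pronoun, so Principle B applies: it must be free in its binding domain.
Binding domain of *her₆*: the embedded TP, whose subject is Maya₄.
*Rania₁* c-commands the pronoun but from outside its binding domain, and is not c-commanded by it → coindexation permitted.
*Hana₂* c-commands the pronoun but from outside its binding domain, and is not c-commanded by it → coindexation permitted.
*Yuki₃* c-commands the pronoun but from outside its binding domain, and is not c-commanded by it → coindexation permitted.
*Maya₄* c-commands the pronoun within its binding domain → coindexation would violate Principle B.
*Amara₅*: the pronoun c-commands this R-expression → coindexation would violate Principle C on *Amara₅*.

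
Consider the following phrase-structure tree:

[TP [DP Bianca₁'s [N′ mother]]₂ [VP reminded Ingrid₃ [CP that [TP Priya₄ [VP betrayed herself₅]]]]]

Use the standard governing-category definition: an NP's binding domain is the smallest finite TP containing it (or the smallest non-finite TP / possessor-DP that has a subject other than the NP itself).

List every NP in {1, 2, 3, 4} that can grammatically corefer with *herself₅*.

{4}

*herself* is an anaphor, so Principle A applies: it must be bound in its binding domain.
Binding domain of *herself₅*: the embedded TP, whose subject is Priya₄.
*Bianca₁* does not c-command the anaphor → cannot bind it.
*[Bianca₁'s mother]₂* c-commands the anaphor but is outside its binding domain → cannot satisfy Principle A.
*Ingrid₃* c-commands the anaphor but is outside its binding domain → cannot satisfy Principle A.
*Priya₄* c-commands the anaphor within its binding domain → licit binder.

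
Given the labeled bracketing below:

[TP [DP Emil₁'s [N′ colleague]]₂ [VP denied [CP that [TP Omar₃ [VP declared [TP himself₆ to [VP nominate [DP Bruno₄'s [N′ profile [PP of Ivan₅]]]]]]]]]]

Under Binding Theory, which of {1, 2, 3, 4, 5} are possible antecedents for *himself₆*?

*himself* is an anaphor, so Principle A applies: it must be bound in its binding domain.
Binding domain of *himself₆*: the embedded TP, whose subject is Omar₃.
*Emil₁* does not c-command the anaphor → cannot bind it.
*[Emil₁'s colleague]₂* c-commands the anaphor but is outside its binding domain → cannot satisfy Principle A.
*Omar₃* c-commands the anaphor within its binding domain → licit binder.
*Bruno₄* does not c-command the anaphor → cannot bind it.
*Ivan₅* does not c-command the anaphor → cannot bind it.

{3}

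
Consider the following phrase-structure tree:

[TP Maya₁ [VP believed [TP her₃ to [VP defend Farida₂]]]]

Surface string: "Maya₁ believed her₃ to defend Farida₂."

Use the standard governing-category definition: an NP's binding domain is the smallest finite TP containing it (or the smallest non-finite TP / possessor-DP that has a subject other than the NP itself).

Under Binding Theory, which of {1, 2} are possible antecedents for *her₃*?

*her* is a pronoun, so Principle B applies: it must be free in its binding domain.
Binding domain of *her₃*: the matrix TP, whose subject is Maya₁.
*Maya₁* c-commands the pronoun within its binding domain → coindexation would violate Principle B.
*Farida₂*: the pronoun c-commands this R-expression → coindexation would violate Principle C on *Farida₂*.

none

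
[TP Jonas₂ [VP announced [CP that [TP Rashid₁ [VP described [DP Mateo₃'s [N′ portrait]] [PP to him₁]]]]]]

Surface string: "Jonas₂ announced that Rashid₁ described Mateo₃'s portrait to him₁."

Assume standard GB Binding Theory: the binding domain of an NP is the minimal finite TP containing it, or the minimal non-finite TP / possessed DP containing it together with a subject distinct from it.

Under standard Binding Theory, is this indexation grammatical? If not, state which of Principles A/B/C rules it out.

Principle B

The two coindexed NPs are *Rashid₁* and *him₁*.
*him₁* is a pronoun. Its binding domain is the embedded TP, whose subject is Rashid₁.
*Rashid₁* c-commands it within that domain and carries the same index.
The pronoun is locally bound → Principle B violation.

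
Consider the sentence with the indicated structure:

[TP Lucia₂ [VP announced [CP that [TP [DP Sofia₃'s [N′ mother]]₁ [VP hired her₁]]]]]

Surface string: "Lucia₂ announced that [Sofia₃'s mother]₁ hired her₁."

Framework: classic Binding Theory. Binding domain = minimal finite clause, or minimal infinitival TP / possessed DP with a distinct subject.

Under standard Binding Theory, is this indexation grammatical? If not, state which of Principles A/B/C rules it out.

Principle B

The two coindexed NPs are *[Sofia₃'s mother]₁* and *her₁*.
*her₁* is a pronoun. Its binding domain is the embedded TP, whose subject is [Sofia₃'s mother]₁.
*[Sofia₃'s mother]₁* c-commands it within that domain and carries the same index.
The pronoun is locally bound → Principle B violation.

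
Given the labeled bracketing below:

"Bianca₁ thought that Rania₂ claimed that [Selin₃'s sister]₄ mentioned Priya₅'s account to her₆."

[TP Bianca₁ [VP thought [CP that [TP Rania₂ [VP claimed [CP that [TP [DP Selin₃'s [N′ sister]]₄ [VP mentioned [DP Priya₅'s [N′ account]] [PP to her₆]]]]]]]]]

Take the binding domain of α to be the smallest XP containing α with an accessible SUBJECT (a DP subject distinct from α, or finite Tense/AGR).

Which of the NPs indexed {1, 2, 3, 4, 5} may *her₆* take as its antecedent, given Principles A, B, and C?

{1, 2, 3, 5}

*her* is a pronoun, so Principle B applies: it must be free in its binding domain.
Binding domain of *her₆*: the embedded TP, whose subject is [Selin₃'s sister]₄.
*Bianca₁* c-commands the pronoun but from outside its binding domain, and is not c-commanded by it → coindexation permitted.
*Rania₂* c-commands the pronoun but from outside its binding domain, and is not c-commanded by it → coindexation permitted.
*Selin₃* and the pronoun do not c-command one another → neither Principle B nor Principle C is at stake; coindexation permitted.
*[Selin₃'s sister]₄* c-commands the pronoun within its binding domain → coindexation would violate Principle B.
*Priya₅* and the pronoun do not c-command one another → neither Principle B nor Principle C is at stake; coindexation permitted.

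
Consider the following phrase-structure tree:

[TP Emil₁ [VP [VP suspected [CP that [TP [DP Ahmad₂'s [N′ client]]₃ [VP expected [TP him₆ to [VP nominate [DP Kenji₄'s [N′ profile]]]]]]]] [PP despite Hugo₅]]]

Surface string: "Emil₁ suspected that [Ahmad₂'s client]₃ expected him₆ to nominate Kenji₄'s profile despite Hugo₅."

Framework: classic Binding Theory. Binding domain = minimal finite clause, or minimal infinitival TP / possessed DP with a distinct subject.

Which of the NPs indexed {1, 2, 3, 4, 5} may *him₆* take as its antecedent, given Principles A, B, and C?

*him* is a pronoun, so Principle B applies: it must be free in its binding domain.
Binding domain of *him₆*: the embedded TP, whose subject is [Ahmad₂'s client]₃.
*Emil₁* c-commands the pronoun but from outside its binding domain, and is not c-commanded by it → coindexation permitted.
*Ahmad₂* and the pronoun do not c-command one another → neither Principle B nor Principle C is at stake; coindexation permitted.
*[Ahmad₂'s client]₃* c-commands the pronoun within its binding domain → coindexation would violate Principle B.
*Kenji₄*: the pronoun c-commands this R-expression → coindexation would violate Principle C on *Kenji₄*.
*Hugo₅* and the pronoun do not c-command one another → neither Principle B nor Principle C is at stake; coindexation permitted.

{1, 2, 5}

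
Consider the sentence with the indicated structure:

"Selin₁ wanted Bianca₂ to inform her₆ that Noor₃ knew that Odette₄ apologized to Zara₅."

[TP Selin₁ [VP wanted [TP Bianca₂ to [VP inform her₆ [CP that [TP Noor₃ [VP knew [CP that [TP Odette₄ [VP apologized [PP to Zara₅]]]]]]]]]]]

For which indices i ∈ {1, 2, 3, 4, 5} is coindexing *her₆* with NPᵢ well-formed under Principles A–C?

*her* is a pronoun, so Principle B applies: it must be free in its binding domain.
Binding domain of *her₆*: the embedded TP, whose subject is Bianca₂.
*Selin₁* c-commands the pronoun but from outside its binding domain, and is not c-commanded by it → coindexation permitted.
*Bianca₂* c-commands the pronoun within its binding domain → coindexation would violate Principle B.
*Noor₃*: the pronoun c-commands this R-expression → coindexation would violate Principle C on *Noor₃*.
*Odette₄*: the pronoun c-commands this R-expression → coindexation would violate Principle C on *Odette₄*.
*Zara₅*: the pronoun c-commands this R-expression → coindexation would violate Principle C on *Zara₅*.

{1}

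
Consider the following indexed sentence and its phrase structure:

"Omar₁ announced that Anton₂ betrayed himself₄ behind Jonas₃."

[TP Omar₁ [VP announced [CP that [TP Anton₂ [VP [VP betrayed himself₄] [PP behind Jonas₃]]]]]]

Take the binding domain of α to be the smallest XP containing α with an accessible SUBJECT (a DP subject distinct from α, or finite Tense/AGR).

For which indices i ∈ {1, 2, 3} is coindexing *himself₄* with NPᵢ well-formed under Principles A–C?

*himself* is an anaphor, so Principle A applies: it must be bound in its binding domain.
Binding domain of *himself₄*: the embedded TP, whose subject is Anton₂.
*Omar₁* c-commands the anaphor but is outside its binding domain → cannot satisfy Principle A.
*Anton₂* c-commands the anaphor within its binding domain → licit binder.
*Jonas₃* does not c-command the anaphor → cannot bind it.

{2}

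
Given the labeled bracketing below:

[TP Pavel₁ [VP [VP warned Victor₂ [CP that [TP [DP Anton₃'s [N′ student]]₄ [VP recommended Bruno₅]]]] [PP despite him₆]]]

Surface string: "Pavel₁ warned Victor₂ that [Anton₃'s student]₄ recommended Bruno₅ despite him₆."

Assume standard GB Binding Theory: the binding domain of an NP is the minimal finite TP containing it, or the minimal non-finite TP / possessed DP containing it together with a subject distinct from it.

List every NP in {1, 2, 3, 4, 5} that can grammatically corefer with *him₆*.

*him* is a pronoun, so Principle B applies: it must be free in its binding domain.
Binding domain of *him₆*: the matrix TP, whose subject is Pavel₁.
*Pavel₁* c-commands the pronoun within its binding domain → coindexation would violate Principle B.
*Victor₂* and the pronoun do not c-command one another → neither Principle B nor Principle C is at stake; coindexation permitted.
*Anton₃* and the pronoun do not c-command one another → neither Principle B nor Principle C is at stake; coindexation permitted.
*[Anton₃'s student]₄* and the pronoun do not c-command one another → neither Principle B nor Principle C is at stake; coindexation permitted.
*Bruno₅* and the pronoun do not c-command one another → neither Principle B nor Principle C is at stake; coindexation permitted.

{2, 3, 4, 5}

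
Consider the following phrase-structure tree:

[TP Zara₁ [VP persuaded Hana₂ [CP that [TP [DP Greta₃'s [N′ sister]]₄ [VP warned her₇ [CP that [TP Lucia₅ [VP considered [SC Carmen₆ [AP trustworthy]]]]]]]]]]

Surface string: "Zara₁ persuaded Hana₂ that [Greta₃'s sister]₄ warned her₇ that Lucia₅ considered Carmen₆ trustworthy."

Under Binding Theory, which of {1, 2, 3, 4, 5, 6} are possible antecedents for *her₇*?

{1, 2, 3}

*her* is a pronoun, so Principle B applies: it must be free in its binding domain.
Binding domain of *her₇*: the embedded TP, whose subject is [Greta₃'s sister]₄.
*Zara₁* c-commands the pronoun but from outside its binding domain, and is not c-commanded by it → coindexation permitted.
*Hana₂* c-commands the pronoun but from outside its binding domain, and is not c-commanded by it → coindexation permitted.
*Greta₃* and the pronoun do not c-command one another → neither Principle B nor Principle C is at stake; coindexation permitted.
*[Greta₃'s sister]₄* c-commands the pronoun within its binding domain → coindexation would violate Principle B.
*Lucia₅*: the pronoun c-commands this R-expression → coindexation would violate Principle C on *Lucia₅*.
*Carmen₆*: the pronoun c-commands this R-expression → coindexation would violate Principle C on *Carmen₆*.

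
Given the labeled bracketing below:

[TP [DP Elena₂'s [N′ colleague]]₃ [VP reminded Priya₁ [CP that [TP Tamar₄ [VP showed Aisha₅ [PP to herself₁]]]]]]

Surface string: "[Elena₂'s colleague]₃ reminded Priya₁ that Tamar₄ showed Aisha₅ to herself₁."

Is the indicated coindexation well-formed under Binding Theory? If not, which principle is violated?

Principle A

The two coindexed NPs are *Priya₁* and *herself₁*.
*herself₁* is an anaphor. Principle A requires it to be bound within its binding domain — the embedded TP, whose subject is Tamar₄.
Within that domain it is c-commanded by *Tamar₄*, *Aisha₅*, none of which share its index.
*Priya₁* does c-command the anaphor, but from outside its binding domain.
The anaphor is unbound in its domain → Principle A violation.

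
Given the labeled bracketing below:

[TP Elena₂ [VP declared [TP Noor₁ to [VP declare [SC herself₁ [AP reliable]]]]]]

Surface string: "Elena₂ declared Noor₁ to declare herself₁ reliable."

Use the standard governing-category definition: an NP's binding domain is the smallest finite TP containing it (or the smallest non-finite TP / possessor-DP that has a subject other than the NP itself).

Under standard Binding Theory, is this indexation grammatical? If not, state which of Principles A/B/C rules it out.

The two coindexed NPs are *Noor₁* and *herself₁*.
*herself₁* is an anaphor; its binding domain is the embedded TP, whose subject is Noor₁. *Noor₁* c-commands it within that domain and shares its index, so Principle A is satisfied.
*Noor₁* is an R-expression; *herself₁* does not c-command it, and no other NP shares its index, so Principle C is satisfied.
All principles are respected.

grammatical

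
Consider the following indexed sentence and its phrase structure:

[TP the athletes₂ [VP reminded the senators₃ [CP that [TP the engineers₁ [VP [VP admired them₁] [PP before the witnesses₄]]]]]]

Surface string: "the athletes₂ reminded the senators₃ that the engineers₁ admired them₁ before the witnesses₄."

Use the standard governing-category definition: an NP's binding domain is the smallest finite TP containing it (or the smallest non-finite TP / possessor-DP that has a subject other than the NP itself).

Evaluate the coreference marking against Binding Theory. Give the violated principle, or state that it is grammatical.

The two coindexed NPs are *the engineers₁* and *them₁*.
*them₁* is a pronoun. Its binding domain is the embedded TP, whose subject is the engineers₁.
*the engineers₁* c-commands it within that domain and carries the same index.
The pronoun is locally bound → Principle B violation.

Principle B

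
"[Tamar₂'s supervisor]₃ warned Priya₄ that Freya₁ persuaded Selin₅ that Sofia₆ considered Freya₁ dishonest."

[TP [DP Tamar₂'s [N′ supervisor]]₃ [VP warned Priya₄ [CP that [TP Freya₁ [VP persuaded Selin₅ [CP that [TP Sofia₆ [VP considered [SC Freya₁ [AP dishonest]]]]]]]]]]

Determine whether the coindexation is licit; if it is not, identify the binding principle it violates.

The two coindexed NPs are *Freya₁* (the lower occurrence) and *Freya₁* (the higher occurrence).
*Freya₁* (the lower occurrence) is an R-expression. Principle C requires it to be free everywhere.
*Freya₁* (the higher occurrence) c-commands it and carries the same index.
The R-expression is bound → Principle C violation.

Principle C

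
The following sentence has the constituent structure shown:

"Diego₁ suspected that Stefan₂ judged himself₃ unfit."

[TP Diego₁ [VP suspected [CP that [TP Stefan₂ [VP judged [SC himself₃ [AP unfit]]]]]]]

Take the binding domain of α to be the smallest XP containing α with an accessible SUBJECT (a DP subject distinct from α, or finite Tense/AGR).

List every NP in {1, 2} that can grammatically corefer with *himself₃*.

{2}

*himself* is an anaphor, so Principle A applies: it must be bound in its binding domain.
Binding domain of *himself₃*: the embedded TP, whose subject is Stefan₂.
*Diego₁* c-commands the anaphor but is outside its binding domain → cannot satisfy Principle A.
*Stefan₂* c-commands the anaphor within its binding domain → licit binder.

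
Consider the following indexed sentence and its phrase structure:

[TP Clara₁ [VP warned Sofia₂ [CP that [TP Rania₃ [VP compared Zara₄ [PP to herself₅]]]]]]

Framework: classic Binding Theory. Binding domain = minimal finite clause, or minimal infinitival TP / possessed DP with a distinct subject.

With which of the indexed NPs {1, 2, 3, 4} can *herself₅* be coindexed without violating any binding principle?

{3, 4}

*herself* is an anaphor, so Principle A applies: it must be bound in its binding domain.
Binding domain of *herself₅*: the embedded TP, whose subject is Rania₃.
*Clara₁* c-commands the anaphor but is outside its binding domain → cannot satisfy Principle A.
*Sofia₂* c-commands the anaphor but is outside its binding domain → cannot satisfy Principle A.
*Rania₃* c-commands the anaphor within its binding domain → licit binder.
*Zara₄* c-commands the anaphor within its binding domain → licit binder.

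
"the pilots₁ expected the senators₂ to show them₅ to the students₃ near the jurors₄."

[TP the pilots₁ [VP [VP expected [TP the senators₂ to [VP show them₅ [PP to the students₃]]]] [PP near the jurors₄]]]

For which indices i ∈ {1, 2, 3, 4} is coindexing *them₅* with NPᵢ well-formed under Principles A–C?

{1, 4}

*them* is a pronoun, so Principle B applies: it must be free in its binding domain.
Binding domain of *them₅*: the embedded TP, whose subject is the senators₂.
*the pilots₁* c-commands the pronoun but from outside its binding domain, and is not c-commanded by it → coindexation permitted.
*the senators₂* c-commands the pronoun within its binding domain → coindexation would violate Principle B.
*the students₃*: the pronoun c-commands this R-expression → coindexation would violate Principle C on *the students₃*.
*the jurors₄* and the pronoun do not c-command one another → neither Principle B nor Principle C is at stake; coindexation permitted.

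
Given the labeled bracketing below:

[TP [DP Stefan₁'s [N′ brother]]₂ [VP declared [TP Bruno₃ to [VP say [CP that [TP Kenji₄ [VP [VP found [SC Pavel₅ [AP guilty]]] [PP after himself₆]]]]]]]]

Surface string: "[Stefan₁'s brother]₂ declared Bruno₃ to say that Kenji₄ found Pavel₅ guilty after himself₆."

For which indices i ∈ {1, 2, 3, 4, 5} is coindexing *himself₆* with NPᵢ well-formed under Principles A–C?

*himself* is an anaphor, so Principle A applies: it must be bound in its binding domain.
Binding domain of *himself₆*: the embedded TP, whose subject is Kenji₄.
*Stefan₁* does not c-command the anaphor → cannot bind it.
*[Stefan₁'s brother]₂* c-commands the anaphor but is outside its binding domain → cannot satisfy Principle A.
*Bruno₃* c-commands the anaphor but is outside its binding domain → cannot satisfy Principle A.
*Kenji₄* c-commands the anaphor within its binding domain → licit binder.
*Pavel₅* does not c-command the anaphor → cannot bind it.

{4}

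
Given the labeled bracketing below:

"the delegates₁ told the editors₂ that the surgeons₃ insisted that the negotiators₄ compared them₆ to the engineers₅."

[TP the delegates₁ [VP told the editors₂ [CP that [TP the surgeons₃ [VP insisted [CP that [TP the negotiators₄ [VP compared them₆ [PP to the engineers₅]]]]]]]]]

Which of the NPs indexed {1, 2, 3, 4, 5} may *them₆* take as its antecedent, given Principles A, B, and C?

*them* is a pronoun, so Principle B applies: it must be free in its binding domain.
Binding domain of *them₆*: the embedded TP, whose subject is the negotiators₄.
*the delegates₁* c-commands the pronoun but from outside its binding domain, and is not c-commanded by it → coindexation permitted.
*the editors₂* c-commands the pronoun but from outside its binding domain, and is not c-commanded by it → coindexation permitted.
*the surgeons₃* c-commands the pronoun but from outside its binding domain, and is not c-commanded by it → coindexation permitted.
*the negotiators₄* c-commands the pronoun within its binding domain → coindexation would violate Principle B.
*the engineers₅*: the pronoun c-commands this R-expression → coindexation would violate Principle C on *the engineers₅*.

{1, 2, 3}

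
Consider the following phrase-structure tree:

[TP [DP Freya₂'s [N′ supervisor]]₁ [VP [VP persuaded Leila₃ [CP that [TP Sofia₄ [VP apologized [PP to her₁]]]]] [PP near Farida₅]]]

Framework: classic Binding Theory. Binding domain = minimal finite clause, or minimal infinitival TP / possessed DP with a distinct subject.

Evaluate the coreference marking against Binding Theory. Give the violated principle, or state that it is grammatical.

grammatical

The two coindexed NPs are *[Freya₂'s supervisor]₁* and *her₁*.
*her₁* is a pronoun; its binding domain is the embedded TP, whose subject is Sofia₄. Within that domain it is c-commanded only by *Sofia₄*, which carries a different index — the pronoun is free locally, so Principle B holds.
*[Freya₂'s supervisor]₁* is an R-expression; *her₁* does not c-command it, and no other NP shares its index, so Principle C is satisfied.
All principles are respected.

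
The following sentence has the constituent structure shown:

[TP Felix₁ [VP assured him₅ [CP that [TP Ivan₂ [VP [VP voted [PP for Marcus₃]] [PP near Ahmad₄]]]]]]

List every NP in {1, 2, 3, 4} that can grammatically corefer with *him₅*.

*him* is a pronoun, so Principle B applies: it must be free in its binding domain.
Binding domain of *him₅*: the matrix TP, whose subject is Felix₁.
*Felix₁* c-commands the pronoun within its binding domain → coindexation would violate Principle B.
*Ivan₂*: the pronoun c-commands this R-expression → coindexation would violate Principle C on *Ivan₂*.
*Marcus₃*: the pronoun c-commands this R-expression → coindexation would violate Principle C on *Marcus₃*.
*Ahmad₄*: the pronoun c-commands this R-expression → coindexation would violate Principle C on *Ahmad₄*.

none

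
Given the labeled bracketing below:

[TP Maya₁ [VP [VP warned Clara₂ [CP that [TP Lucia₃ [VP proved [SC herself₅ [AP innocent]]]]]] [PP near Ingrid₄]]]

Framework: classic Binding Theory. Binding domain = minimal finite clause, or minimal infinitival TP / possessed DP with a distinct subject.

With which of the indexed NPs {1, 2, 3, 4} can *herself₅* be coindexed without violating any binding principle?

{3}

*herself* is an anaphor, so Principle A applies: it must be bound in its binding domain.
Binding domain of *herself₅*: the embedded TP, whose subject is Lucia₃.
*Maya₁* c-commands the anaphor but is outside its binding domain → cannot satisfy Principle A.
*Clara₂* c-commands the anaphor but is outside its binding domain → cannot satisfy Principle A.
*Lucia₃* c-commands the anaphor within its binding domain → licit binder.
*Ingrid₄* does not c-command the anaphor → cannot bind it.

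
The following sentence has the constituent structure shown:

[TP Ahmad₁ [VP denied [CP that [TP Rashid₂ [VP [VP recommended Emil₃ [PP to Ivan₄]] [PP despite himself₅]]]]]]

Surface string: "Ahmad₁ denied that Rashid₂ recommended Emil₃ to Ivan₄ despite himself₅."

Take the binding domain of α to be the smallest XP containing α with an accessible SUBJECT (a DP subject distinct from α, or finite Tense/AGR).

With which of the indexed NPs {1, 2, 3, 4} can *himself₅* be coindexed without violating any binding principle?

{2}

*himself* is an anaphor, so Principle A applies: it must be bound in its binding domain.
Binding domain of *himself₅*: the embedded TP, whose subject is Rashid₂.
*Ahmad₁* c-commands the anaphor but is outside its binding domain → cannot satisfy Principle A.
*Rashid₂* c-commands the anaphor within its binding domain → licit binder.
*Emil₃* does not c-command the anaphor → cannot bind it.
*Ivan₄* does not c-command the anaphor → cannot bind it.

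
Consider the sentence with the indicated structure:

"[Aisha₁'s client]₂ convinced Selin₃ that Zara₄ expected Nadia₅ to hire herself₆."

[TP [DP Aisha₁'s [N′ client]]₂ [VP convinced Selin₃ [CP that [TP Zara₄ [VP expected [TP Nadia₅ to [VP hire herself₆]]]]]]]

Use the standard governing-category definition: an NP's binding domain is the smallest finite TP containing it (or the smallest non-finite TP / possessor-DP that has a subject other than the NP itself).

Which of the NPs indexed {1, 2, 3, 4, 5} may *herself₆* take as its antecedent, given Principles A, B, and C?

*herself* is an anaphor, so Principle A applies: it must be bound in its binding domain.
Binding domain of *herself₆*: the embedded TP, whose subject is Nadia₅.
*Aisha₁* does not c-command the anaphor → cannot bind it.
*[Aisha₁'s client]₂* c-commands the anaphor but is outside its binding domain → cannot satisfy Principle A.
*Selin₃* c-commands the anaphor but is outside its binding domain → cannot satisfy Principle A.
*Zara₄* c-commands the anaphor but is outside its binding domain → cannot satisfy Principle A.
*Nadia₅* c-commands the anaphor within its binding domain → licit binder.

{5}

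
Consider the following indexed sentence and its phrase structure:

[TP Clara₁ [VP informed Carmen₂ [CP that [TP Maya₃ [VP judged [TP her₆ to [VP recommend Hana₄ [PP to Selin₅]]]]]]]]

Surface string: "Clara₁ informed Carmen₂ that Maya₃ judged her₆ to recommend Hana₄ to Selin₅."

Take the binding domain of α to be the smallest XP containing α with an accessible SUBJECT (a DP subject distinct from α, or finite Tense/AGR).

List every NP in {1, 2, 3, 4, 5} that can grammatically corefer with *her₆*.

*her* is a pronoun, so Principle B applies: it must be free in its binding domain.
Binding domain of *her₆*: the embedded TP, whose subject is Maya₃.
*Clara₁* c-commands the pronoun but from outside its binding domain, and is not c-commanded by it → coindexation permitted.
*Carmen₂* c-commands the pronoun but from outside its binding domain, and is not c-commanded by it → coindexation permitted.
*Maya₃* c-commands the pronoun within its binding domain → coindexation would violate Principle B.
*Hana₄*: the pronoun c-commands this R-expression → coindexation would violate Principle C on *Hana₄*.
*Selin₅*: the pronoun c-commands this R-expression → coindexation would violate Principle C on *Selin₅*.

{1, 2}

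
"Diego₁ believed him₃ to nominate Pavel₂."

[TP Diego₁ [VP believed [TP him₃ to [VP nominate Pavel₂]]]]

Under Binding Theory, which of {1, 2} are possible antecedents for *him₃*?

*him* is a pronoun, so Principle B applies: it must be free in its binding domain.
Binding domain of *him₃*: the matrix TP, whose subject is Diego₁.
*Diego₁* c-commands the pronoun within its binding domain → coindexation would violate Principle B.
*Pavel₂*: the pronoun c-commands this R-expression → coindexation would violate Principle C on *Pavel₂*.

none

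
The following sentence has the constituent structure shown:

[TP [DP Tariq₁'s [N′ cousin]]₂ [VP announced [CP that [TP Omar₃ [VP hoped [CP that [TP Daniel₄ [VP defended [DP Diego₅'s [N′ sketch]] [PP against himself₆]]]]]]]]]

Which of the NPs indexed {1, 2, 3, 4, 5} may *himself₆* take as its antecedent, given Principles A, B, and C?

{4}

*himself* is an anaphor, so Principle A applies: it must be bound in its binding domain.
Binding domain of *himself₆*: the embedded TP, whose subject is Daniel₄.
*Tariq₁* does not c-command the anaphor → cannot bind it.
*[Tariq₁'s cousin]₂* c-commands the anaphor but is outside its binding domain → cannot satisfy Principle A.
*Omar₃* c-commands the anaphor but is outside its binding domain → cannot satisfy Principle A.
*Daniel₄* c-commands the anaphor within its binding domain → licit binder.
*Diego₅* does not c-command the anaphor → cannot bind it.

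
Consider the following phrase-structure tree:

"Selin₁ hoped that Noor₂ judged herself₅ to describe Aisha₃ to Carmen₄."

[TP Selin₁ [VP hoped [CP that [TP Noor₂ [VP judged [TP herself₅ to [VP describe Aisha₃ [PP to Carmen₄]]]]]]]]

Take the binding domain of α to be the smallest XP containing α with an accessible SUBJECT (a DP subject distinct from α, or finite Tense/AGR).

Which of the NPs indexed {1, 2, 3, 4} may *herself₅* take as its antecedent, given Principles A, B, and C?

*herself* is an anaphor, so Principle A applies: it must be bound in its binding domain.
Binding domain of *herself₅*: the embedded TP, whose subject is Noor₂.
*Selin₁* c-commands the anaphor but is outside its binding domain → cannot satisfy Principle A.
*Noor₂* c-commands the anaphor within its binding domain → licit binder.
*Aisha₃* does not c-command the anaphor → cannot bind it.
*Carmen₄* does not c-command the anaphor → cannot bind it.

{2}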